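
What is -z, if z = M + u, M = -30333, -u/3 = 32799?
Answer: 128730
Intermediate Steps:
u = -98397 (u = -3*32799 = -98397)
z = -128730 (z = -30333 - 98397 = -128730)
-z = -1*(-128730) = 128730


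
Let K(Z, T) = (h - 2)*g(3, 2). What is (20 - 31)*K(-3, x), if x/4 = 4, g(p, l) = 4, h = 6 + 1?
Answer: -220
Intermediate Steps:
h = 7
x = 16 (x = 4*4 = 16)
K(Z, T) = 20 (K(Z, T) = (7 - 2)*4 = 5*4 = 20)
(20 - 31)*K(-3, x) = (20 - 31)*20 = -11*20 = -220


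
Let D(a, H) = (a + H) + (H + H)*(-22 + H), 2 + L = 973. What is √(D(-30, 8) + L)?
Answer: 5*√29 ≈ 26.926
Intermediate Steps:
L = 971 (L = -2 + 973 = 971)
D(a, H) = H + a + 2*H*(-22 + H) (D(a, H) = (H + a) + (2*H)*(-22 + H) = (H + a) + 2*H*(-22 + H) = H + a + 2*H*(-22 + H))
√(D(-30, 8) + L) = √((-30 - 43*8 + 2*8²) + 971) = √((-30 - 344 + 2*64) + 971) = √((-30 - 344 + 128) + 971) = √(-246 + 971) = √725 = 5*√29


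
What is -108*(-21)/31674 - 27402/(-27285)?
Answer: 51656296/48012505 ≈ 1.0759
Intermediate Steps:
-108*(-21)/31674 - 27402/(-27285) = 2268*(1/31674) - 27402*(-1/27285) = 378/5279 + 9134/9095 = 51656296/48012505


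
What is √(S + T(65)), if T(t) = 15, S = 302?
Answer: √317 ≈ 17.805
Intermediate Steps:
√(S + T(65)) = √(302 + 15) = √317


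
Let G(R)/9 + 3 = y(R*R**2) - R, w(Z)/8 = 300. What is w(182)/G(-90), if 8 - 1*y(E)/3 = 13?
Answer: 100/27 ≈ 3.7037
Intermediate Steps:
w(Z) = 2400 (w(Z) = 8*300 = 2400)
y(E) = -15 (y(E) = 24 - 3*13 = 24 - 39 = -15)
G(R) = -162 - 9*R (G(R) = -27 + 9*(-15 - R) = -27 + (-135 - 9*R) = -162 - 9*R)
w(182)/G(-90) = 2400/(-162 - 9*(-90)) = 2400/(-162 + 810) = 2400/648 = 2400*(1/648) = 100/27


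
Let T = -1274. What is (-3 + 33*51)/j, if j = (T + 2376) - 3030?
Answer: -210/241 ≈ -0.87137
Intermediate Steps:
j = -1928 (j = (-1274 + 2376) - 3030 = 1102 - 3030 = -1928)
(-3 + 33*51)/j = (-3 + 33*51)/(-1928) = (-3 + 1683)*(-1/1928) = 1680*(-1/1928) = -210/241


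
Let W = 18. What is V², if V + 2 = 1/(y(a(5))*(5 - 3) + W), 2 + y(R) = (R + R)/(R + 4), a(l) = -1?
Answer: 5329/1444 ≈ 3.6904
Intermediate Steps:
y(R) = -2 + 2*R/(4 + R) (y(R) = -2 + (R + R)/(R + 4) = -2 + (2*R)/(4 + R) = -2 + 2*R/(4 + R))
V = -73/38 (V = -2 + 1/((-8/(4 - 1))*(5 - 3) + 18) = -2 + 1/(-8/3*2 + 18) = -2 + 1/(-16/3 + 18) = -2 + 1/(38/3) = -2 + 3/38 = -73/38 ≈ -1.9211)
V² = (-73/38)² = 5329/1444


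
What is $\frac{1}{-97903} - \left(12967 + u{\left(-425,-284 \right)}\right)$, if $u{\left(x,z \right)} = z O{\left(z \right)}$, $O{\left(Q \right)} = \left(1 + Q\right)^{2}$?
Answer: $\frac{2225561248026}{97903} \approx 2.2732 \cdot 10^{7}$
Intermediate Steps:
$u{\left(x,z \right)} = z \left(1 + z\right)^{2}$
$\frac{1}{-97903} - \left(12967 + u{\left(-425,-284 \right)}\right) = \frac{1}{-97903} - \left(12967 - 284 \left(1 - 284\right)^{2}\right) = - \frac{1}{97903} - \left(12967 - 284 \left(-283\right)^{2}\right) = - \frac{1}{97903} - \left(12967 - 22745276\right) = - \frac{1}{97903} - -22732309 = - \frac{1}{97903} + 22732309 = \frac{2225561248026}{97903}$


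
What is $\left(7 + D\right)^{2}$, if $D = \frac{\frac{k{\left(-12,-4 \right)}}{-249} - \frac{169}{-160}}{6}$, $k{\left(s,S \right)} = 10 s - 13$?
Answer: $\frac{3015921962881}{57140121600} \approx 52.781$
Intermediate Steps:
$k{\left(s,S \right)} = -13 + 10 s$
$D = \frac{63361}{239040}$ ($D = \frac{\frac{-13 + 10 \left(-12\right)}{-249} - \frac{169}{-160}}{6} = \left(\left(-13 - 120\right) \left(- \frac{1}{249}\right) - - \frac{169}{160}\right) \frac{1}{6} = \left(\left(-133\right) \left(- \frac{1}{249}\right) + \frac{169}{160}\right) \frac{1}{6} = \left(\frac{133}{249} + \frac{169}{160}\right) \frac{1}{6} = \frac{63361}{39840} \cdot \frac{1}{6} = \frac{63361}{239040} \approx 0.26506$)
$\left(7 + D\right)^{2} = \left(7 + \frac{63361}{239040}\right)^{2} = \left(\frac{1736641}{239040}\right)^{2} = \frac{3015921962881}{57140121600}$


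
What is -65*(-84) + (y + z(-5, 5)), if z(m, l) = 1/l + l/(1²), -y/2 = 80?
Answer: 26526/5 ≈ 5305.2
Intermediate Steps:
y = -160 (y = -2*80 = -160)
z(m, l) = l + 1/l (z(m, l) = 1/l + l/1 = 1/l + l*1 = 1/l + l = l + 1/l)
-65*(-84) + (y + z(-5, 5)) = -65*(-84) + (-160 + (5 + 1/5)) = 5460 + (-160 + (5 + ⅕)) = 5460 + (-160 + 26/5) = 5460 - 774/5 = 26526/5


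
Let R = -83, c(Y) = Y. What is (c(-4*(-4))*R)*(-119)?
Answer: 158032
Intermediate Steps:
(c(-4*(-4))*R)*(-119) = (-4*(-4)*(-83))*(-119) = (16*(-83))*(-119) = -1328*(-119) = 158032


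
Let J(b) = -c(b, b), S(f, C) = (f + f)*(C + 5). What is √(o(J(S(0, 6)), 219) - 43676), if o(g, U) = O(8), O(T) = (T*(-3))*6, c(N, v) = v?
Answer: 2*I*√10955 ≈ 209.33*I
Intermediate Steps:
S(f, C) = 2*f*(5 + C) (S(f, C) = (2*f)*(5 + C) = 2*f*(5 + C))
J(b) = -b
O(T) = -18*T (O(T) = -3*T*6 = -18*T)
o(g, U) = -144 (o(g, U) = -18*8 = -144)
√(o(J(S(0, 6)), 219) - 43676) = √(-144 - 43676) = √(-43820) = 2*I*√10955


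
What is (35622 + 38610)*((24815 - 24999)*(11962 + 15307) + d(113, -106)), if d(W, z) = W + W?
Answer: -372441986640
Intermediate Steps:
d(W, z) = 2*W
(35622 + 38610)*((24815 - 24999)*(11962 + 15307) + d(113, -106)) = (35622 + 38610)*((24815 - 24999)*(11962 + 15307) + 2*113) = 74232*(-184*27269 + 226) = 74232*(-5017496 + 226) = 74232*(-5017270) = -372441986640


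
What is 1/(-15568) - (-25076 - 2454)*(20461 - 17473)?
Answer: 1280618075519/15568 ≈ 8.2260e+7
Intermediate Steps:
1/(-15568) - (-25076 - 2454)*(20461 - 17473) = -1/15568 - (-27530)*2988 = -1/15568 - 1*(-82259640) = -1/15568 + 82259640 = 1280618075519/15568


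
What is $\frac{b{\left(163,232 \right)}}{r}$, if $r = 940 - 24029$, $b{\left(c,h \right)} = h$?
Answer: $- \frac{232}{23089} \approx -0.010048$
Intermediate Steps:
$r = -23089$ ($r = 940 - 24029 = -23089$)
$\frac{b{\left(163,232 \right)}}{r} = \frac{232}{-23089} = 232 \left(- \frac{1}{23089}\right) = - \frac{232}{23089}$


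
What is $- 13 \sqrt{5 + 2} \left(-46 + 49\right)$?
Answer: $- 39 \sqrt{7} \approx -103.18$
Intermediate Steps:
$- 13 \sqrt{5 + 2} \left(-46 + 49\right) = - 13 \sqrt{7} \cdot 3 = - 39 \sqrt{7}$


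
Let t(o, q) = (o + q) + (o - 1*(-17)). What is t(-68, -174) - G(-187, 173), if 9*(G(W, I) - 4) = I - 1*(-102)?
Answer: -2948/9 ≈ -327.56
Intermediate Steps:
G(W, I) = 46/3 + I/9 (G(W, I) = 4 + (I - 1*(-102))/9 = 4 + (I + 102)/9 = 4 + (102 + I)/9 = 4 + (34/3 + I/9) = 46/3 + I/9)
t(o, q) = 17 + q + 2*o (t(o, q) = (o + q) + (o + 17) = (o + q) + (17 + o) = 17 + q + 2*o)
t(-68, -174) - G(-187, 173) = (17 - 174 + 2*(-68)) - (46/3 + (⅑)*173) = (17 - 174 - 136) - (46/3 + 173/9) = -293 - 1*311/9 = -293 - 311/9 = -2948/9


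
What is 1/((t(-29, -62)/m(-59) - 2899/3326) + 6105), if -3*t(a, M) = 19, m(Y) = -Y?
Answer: 588702/3593449393 ≈ 0.00016383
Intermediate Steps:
t(a, M) = -19/3 (t(a, M) = -⅓*19 = -19/3)
1/((t(-29, -62)/m(-59) - 2899/3326) + 6105) = 1/((-19/(3*((-1*(-59)))) - 2899/3326) + 6105) = 1/((-19/3/59 - 2899*1/3326) + 6105) = 1/((-19/3*1/59 - 2899/3326) + 6105) = 1/((-19/177 - 2899/3326) + 6105) = 1/(-576317/588702 + 6105) = 1/(3593449393/588702) = 588702/3593449393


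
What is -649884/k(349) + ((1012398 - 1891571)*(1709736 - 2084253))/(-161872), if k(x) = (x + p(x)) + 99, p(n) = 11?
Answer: -50412646877089/24766416 ≈ -2.0355e+6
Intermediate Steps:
k(x) = 110 + x (k(x) = (x + 11) + 99 = (11 + x) + 99 = 110 + x)
-649884/k(349) + ((1012398 - 1891571)*(1709736 - 2084253))/(-161872) = -649884/(110 + 349) + ((1012398 - 1891571)*(1709736 - 2084253))/(-161872) = -649884/459 - 879173*(-374517)*(-1/161872) = -649884*1/459 + 329265234441*(-1/161872) = -216628/153 - 329265234441/161872 = -50412646877089/24766416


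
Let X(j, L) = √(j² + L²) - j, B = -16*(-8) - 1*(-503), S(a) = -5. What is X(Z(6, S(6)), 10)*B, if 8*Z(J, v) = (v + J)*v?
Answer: 3155/8 + 3155*√257/8 ≈ 6716.7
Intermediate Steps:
B = 631 (B = 128 + 503 = 631)
Z(J, v) = v*(J + v)/8 (Z(J, v) = ((v + J)*v)/8 = ((J + v)*v)/8 = (v*(J + v))/8 = v*(J + v)/8)
X(j, L) = √(L² + j²) - j
X(Z(6, S(6)), 10)*B = (√(10² + ((⅛)*(-5)*(6 - 5))²) - (-5)*(6 - 5)/8)*631 = (√(100 + ((⅛)*(-5)*1)²) - (-5)/8)*631 = (√(100 + (-5/8)²) - 1*(-5/8))*631 = (√(100 + 25/64) + 5/8)*631 = (√(6425/64) + 5/8)*631 = (5*√257/8 + 5/8)*631 = (5/8 + 5*√257/8)*631 = 3155/8 + 3155*√257/8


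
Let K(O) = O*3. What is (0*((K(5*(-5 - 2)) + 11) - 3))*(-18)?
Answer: 0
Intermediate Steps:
K(O) = 3*O
(0*((K(5*(-5 - 2)) + 11) - 3))*(-18) = (0*((3*(5*(-5 - 2)) + 11) - 3))*(-18) = (0*((3*(5*(-7)) + 11) - 3))*(-18) = (0*((3*(-35) + 11) - 3))*(-18) = (0*((-105 + 11) - 3))*(-18) = (0*(-94 - 3))*(-18) = (0*(-97))*(-18) = 0*(-18) = 0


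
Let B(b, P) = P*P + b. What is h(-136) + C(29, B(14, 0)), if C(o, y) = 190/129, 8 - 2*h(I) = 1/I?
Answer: 192161/35088 ≈ 5.4765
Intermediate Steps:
B(b, P) = b + P² (B(b, P) = P² + b = b + P²)
h(I) = 4 - 1/(2*I)
C(o, y) = 190/129 (C(o, y) = 190*(1/129) = 190/129)
h(-136) + C(29, B(14, 0)) = (4 - ½/(-136)) + 190/129 = (4 - ½*(-1/136)) + 190/129 = (4 + 1/272) + 190/129 = 1089/272 + 190/129 = 192161/35088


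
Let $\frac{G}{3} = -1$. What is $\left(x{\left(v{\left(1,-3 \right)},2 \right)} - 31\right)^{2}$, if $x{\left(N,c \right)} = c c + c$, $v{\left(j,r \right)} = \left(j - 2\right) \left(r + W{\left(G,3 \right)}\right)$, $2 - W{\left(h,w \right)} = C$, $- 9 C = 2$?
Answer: $625$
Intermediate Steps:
$G = -3$ ($G = 3 \left(-1\right) = -3$)
$C = - \frac{2}{9}$ ($C = \left(- \frac{1}{9}\right) 2 = - \frac{2}{9} \approx -0.22222$)
$W{\left(h,w \right)} = \frac{20}{9}$ ($W{\left(h,w \right)} = 2 - - \frac{2}{9} = 2 + \frac{2}{9} = \frac{20}{9}$)
$v{\left(j,r \right)} = \left(-2 + j\right) \left(\frac{20}{9} + r\right)$ ($v{\left(j,r \right)} = \left(j - 2\right) \left(r + \frac{20}{9}\right) = \left(-2 + j\right) \left(\frac{20}{9} + r\right)$)
$x{\left(N,c \right)} = c + c^{2}$ ($x{\left(N,c \right)} = c^{2} + c = c + c^{2}$)
$\left(x{\left(v{\left(1,-3 \right)},2 \right)} - 31\right)^{2} = \left(2 \left(1 + 2\right) - 31\right)^{2} = \left(2 \cdot 3 - 31\right)^{2} = \left(6 - 31\right)^{2} = \left(-25\right)^{2} = 625$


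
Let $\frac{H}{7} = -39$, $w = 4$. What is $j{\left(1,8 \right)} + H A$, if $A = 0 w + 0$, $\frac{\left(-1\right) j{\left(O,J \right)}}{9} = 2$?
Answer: $-18$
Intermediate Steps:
$H = -273$ ($H = 7 \left(-39\right) = -273$)
$j{\left(O,J \right)} = -18$ ($j{\left(O,J \right)} = \left(-9\right) 2 = -18$)
$A = 0$ ($A = 0 \cdot 4 + 0 = 0 + 0 = 0$)
$j{\left(1,8 \right)} + H A = -18 - 0 = -18 + 0 = -18$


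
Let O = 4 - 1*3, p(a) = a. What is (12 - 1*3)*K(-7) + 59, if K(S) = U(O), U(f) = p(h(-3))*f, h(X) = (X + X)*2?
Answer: -49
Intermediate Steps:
h(X) = 4*X (h(X) = (2*X)*2 = 4*X)
O = 1 (O = 4 - 3 = 1)
U(f) = -12*f (U(f) = (4*(-3))*f = -12*f)
K(S) = -12 (K(S) = -12*1 = -12)
(12 - 1*3)*K(-7) + 59 = (12 - 1*3)*(-12) + 59 = (12 - 3)*(-12) + 59 = 9*(-12) + 59 = -108 + 59 = -49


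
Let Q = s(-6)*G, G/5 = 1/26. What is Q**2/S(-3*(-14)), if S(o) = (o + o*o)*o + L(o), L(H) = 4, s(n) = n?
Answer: 225/12819664 ≈ 1.7551e-5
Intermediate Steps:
G = 5/26 ≈ 0.19231
Q = -15/13 (Q = -6*5/26 = -15/13 ≈ -1.1538)
S(o) = 4 + o*(o + o**2) (S(o) = (o + o*o)*o + 4 = (o + o**2)*o + 4 = o*(o + o**2) + 4 = 4 + o*(o + o**2))
Q**2/S(-3*(-14)) = (-15/13)**2/(4 + (-3*(-14))**2 + (-3*(-14))**3) = 225/(169*(4 + 42**2 + 42**3)) = 225/(169*(4 + 1764 + 74088)) = (225/169)/75856 = (225/169)*(1/75856) = 225/12819664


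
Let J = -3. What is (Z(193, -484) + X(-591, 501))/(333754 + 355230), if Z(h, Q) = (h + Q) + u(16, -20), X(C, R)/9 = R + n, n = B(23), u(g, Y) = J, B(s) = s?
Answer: 2211/344492 ≈ 0.0064181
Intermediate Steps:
u(g, Y) = -3
n = 23
X(C, R) = 207 + 9*R (X(C, R) = 9*(R + 23) = 9*(23 + R) = 207 + 9*R)
Z(h, Q) = -3 + Q + h (Z(h, Q) = (h + Q) - 3 = (Q + h) - 3 = -3 + Q + h)
(Z(193, -484) + X(-591, 501))/(333754 + 355230) = ((-3 - 484 + 193) + (207 + 9*501))/(333754 + 355230) = (-294 + (207 + 4509))/688984 = (-294 + 4716)*(1/688984) = 4422*(1/688984) = 2211/344492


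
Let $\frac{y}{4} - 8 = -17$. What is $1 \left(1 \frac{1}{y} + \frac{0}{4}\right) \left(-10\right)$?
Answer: $\frac{5}{18} \approx 0.27778$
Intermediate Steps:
$y = -36$ ($y = 32 + 4 \left(-17\right) = 32 - 68 = -36$)
$1 \left(1 \frac{1}{y} + \frac{0}{4}\right) \left(-10\right) = 1 \left(1 \frac{1}{-36} + \frac{0}{4}\right) \left(-10\right) = 1 \left(1 \left(- \frac{1}{36}\right) + 0 \cdot \frac{1}{4}\right) \left(-10\right) = 1 \left(- \frac{1}{36} + 0\right) \left(-10\right) = 1 \left(- \frac{1}{36}\right) \left(-10\right) = \left(- \frac{1}{36}\right) \left(-10\right) = \frac{5}{18}$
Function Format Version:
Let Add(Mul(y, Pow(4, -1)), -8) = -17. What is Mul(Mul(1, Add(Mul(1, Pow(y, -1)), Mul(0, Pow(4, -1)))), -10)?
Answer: Rational(5, 18) ≈ 0.27778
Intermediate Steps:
y = -36 (y = Add(32, Mul(4, -17)) = Add(32, -68) = -36)
Mul(Mul(1, Add(Mul(1, Pow(y, -1)), Mul(0, Pow(4, -1)))), -10) = Mul(Mul(1, Add(Mul(1, Pow(-36, -1)), Mul(0, Pow(4, -1)))), -10) = Mul(Mul(1, Add(Mul(1, Rational(-1, 36)), Mul(0, Rational(1, 4)))), -10) = Mul(Mul(1, Add(Rational(-1, 36), 0)), -10) = Mul(Mul(1, Rational(-1, 36)), -10) = Mul(Rational(-1, 36), -10) = Rational(5, 18)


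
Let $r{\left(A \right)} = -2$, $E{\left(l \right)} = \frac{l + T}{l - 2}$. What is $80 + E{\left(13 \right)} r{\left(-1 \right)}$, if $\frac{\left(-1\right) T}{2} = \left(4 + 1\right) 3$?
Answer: $\frac{914}{11} \approx 83.091$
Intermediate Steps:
$T = -30$ ($T = - 2 \left(4 + 1\right) 3 = - 2 \cdot 5 \cdot 3 = \left(-2\right) 15 = -30$)
$E{\left(l \right)} = \frac{-30 + l}{-2 + l}$ ($E{\left(l \right)} = \frac{l - 30}{l - 2} = \frac{-30 + l}{-2 + l}$)
$80 + E{\left(13 \right)} r{\left(-1 \right)} = 80 + \frac{-30 + 13}{-2 + 13} \left(-2\right) = 80 + \frac{1}{11} \left(-17\right) \left(-2\right) = 80 - - \frac{34}{11} = 80 + \frac{34}{11} = \frac{914}{11}$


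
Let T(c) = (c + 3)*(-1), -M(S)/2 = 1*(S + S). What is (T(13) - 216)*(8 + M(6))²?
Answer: -59392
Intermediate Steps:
M(S) = -4*S (M(S) = -2*(S + S) = -2*2*S = -4*S)
T(c) = -3 - c (T(c) = (3 + c)*(-1) = -3 - c)
(T(13) - 216)*(8 + M(6))² = ((-3 - 1*13) - 216)*(8 - 4*6)² = ((-3 - 13) - 216)*(8 - 24)² = (-16 - 216)*(-16)² = -232*256 = -59392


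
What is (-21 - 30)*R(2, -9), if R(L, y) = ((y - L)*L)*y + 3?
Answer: -10251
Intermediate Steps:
R(L, y) = 3 + L*y*(y - L) (R(L, y) = (L*(y - L))*y + 3 = L*y*(y - L) + 3 = 3 + L*y*(y - L))
(-21 - 30)*R(2, -9) = (-21 - 30)*(3 + 2*(-9)**2 - 1*(-9)*2**2) = -51*(3 + 2*81 - 1*(-9)*4) = -51*(3 + 162 + 36) = -51*201 = -10251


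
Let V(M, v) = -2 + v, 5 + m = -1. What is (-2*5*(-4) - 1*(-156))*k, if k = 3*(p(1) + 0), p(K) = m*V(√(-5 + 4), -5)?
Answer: 24696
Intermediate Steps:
m = -6 (m = -5 - 1 = -6)
p(K) = 42 (p(K) = -6*(-2 - 5) = -6*(-7) = 42)
k = 126 (k = 3*(42 + 0) = 3*42 = 126)
(-2*5*(-4) - 1*(-156))*k = (-2*5*(-4) - 1*(-156))*126 = (-10*(-4) + 156)*126 = (40 + 156)*126 = 196*126 = 24696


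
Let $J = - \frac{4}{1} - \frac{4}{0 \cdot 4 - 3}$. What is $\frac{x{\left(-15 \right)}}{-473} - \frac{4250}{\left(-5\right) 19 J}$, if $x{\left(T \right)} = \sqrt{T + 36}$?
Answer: $- \frac{1275}{76} - \frac{\sqrt{21}}{473} \approx -16.786$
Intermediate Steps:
$x{\left(T \right)} = \sqrt{36 + T}$
$J = - \frac{8}{3}$ ($J = \left(-4\right) 1 - \frac{4}{0 - 3} = -4 - \frac{4}{-3} = -4 - - \frac{4}{3} = -4 + \frac{4}{3} = - \frac{8}{3} \approx -2.6667$)
$\frac{x{\left(-15 \right)}}{-473} - \frac{4250}{\left(-5\right) 19 J} = \frac{\sqrt{36 - 15}}{-473} - \frac{4250}{\left(-5\right) 19 \left(- \frac{8}{3}\right)} = \sqrt{21} \left(- \frac{1}{473}\right) - \frac{4250}{\left(-95\right) \left(- \frac{8}{3}\right)} = - \frac{\sqrt{21}}{473} - \frac{4250}{\frac{760}{3}} = - \frac{\sqrt{21}}{473} - \frac{1275}{76} = - \frac{1275}{76} - \frac{\sqrt{21}}{473}$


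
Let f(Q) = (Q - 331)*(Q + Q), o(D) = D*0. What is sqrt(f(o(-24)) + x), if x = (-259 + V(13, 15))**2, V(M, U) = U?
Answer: 244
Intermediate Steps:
o(D) = 0
x = 59536 (x = (-259 + 15)**2 = (-244)**2 = 59536)
f(Q) = 2*Q*(-331 + Q) (f(Q) = (-331 + Q)*(2*Q) = 2*Q*(-331 + Q))
sqrt(f(o(-24)) + x) = sqrt(2*0*(-331 + 0) + 59536) = sqrt(2*0*(-331) + 59536) = sqrt(0 + 59536) = sqrt(59536) = 244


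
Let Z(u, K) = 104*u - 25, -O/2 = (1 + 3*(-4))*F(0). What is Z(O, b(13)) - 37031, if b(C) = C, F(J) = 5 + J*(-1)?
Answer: -25616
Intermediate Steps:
F(J) = 5 - J
O = 110 (O = -2*(1 + 3*(-4))*(5 - 1*0) = -2*(1 - 12)*(5 + 0) = -(-22)*5 = -2*(-55) = 110)
Z(u, K) = -25 + 104*u
Z(O, b(13)) - 37031 = (-25 + 104*110) - 37031 = (-25 + 11440) - 37031 = 11415 - 37031 = -25616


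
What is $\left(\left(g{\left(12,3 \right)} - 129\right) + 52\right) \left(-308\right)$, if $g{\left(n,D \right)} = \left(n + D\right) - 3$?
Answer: $20020$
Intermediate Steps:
$g{\left(n,D \right)} = -3 + D + n$ ($g{\left(n,D \right)} = \left(D + n\right) - 3 = -3 + D + n$)
$\left(\left(g{\left(12,3 \right)} - 129\right) + 52\right) \left(-308\right) = \left(\left(\left(-3 + 3 + 12\right) - 129\right) + 52\right) \left(-308\right) = \left(\left(12 - 129\right) + 52\right) \left(-308\right) = \left(-117 + 52\right) \left(-308\right) = \left(-65\right) \left(-308\right) = 20020$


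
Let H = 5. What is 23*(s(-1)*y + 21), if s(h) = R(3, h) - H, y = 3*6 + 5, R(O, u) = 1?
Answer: -1633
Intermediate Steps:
y = 23 (y = 18 + 5 = 23)
s(h) = -4 (s(h) = 1 - 1*5 = 1 - 5 = -4)
23*(s(-1)*y + 21) = 23*(-4*23 + 21) = 23*(-92 + 21) = 23*(-71) = -1633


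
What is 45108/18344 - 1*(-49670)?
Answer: 227797897/4586 ≈ 49672.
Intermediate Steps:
45108/18344 - 1*(-49670) = 45108*(1/18344) + 49670 = 11277/4586 + 49670 = 227797897/4586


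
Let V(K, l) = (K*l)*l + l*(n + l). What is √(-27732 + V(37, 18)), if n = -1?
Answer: I*√15438 ≈ 124.25*I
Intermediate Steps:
V(K, l) = K*l² + l*(-1 + l) (V(K, l) = (K*l)*l + l*(-1 + l) = K*l² + l*(-1 + l))
√(-27732 + V(37, 18)) = √(-27732 + 18*(-1 + 18 + 37*18)) = √(-27732 + 18*(-1 + 18 + 666)) = √(-27732 + 18*683) = √(-27732 + 12294) = √(-15438) = I*√15438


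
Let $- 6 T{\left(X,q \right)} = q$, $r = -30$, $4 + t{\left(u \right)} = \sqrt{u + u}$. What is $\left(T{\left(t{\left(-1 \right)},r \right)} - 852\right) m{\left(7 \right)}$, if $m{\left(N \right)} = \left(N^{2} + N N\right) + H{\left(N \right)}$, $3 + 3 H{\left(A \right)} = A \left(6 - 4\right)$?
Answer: $- \frac{258335}{3} \approx -86112.0$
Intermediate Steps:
$t{\left(u \right)} = -4 + \sqrt{2} \sqrt{u}$ ($t{\left(u \right)} = -4 + \sqrt{u + u} = -4 + \sqrt{2 u} = -4 + \sqrt{2} \sqrt{u}$)
$H{\left(A \right)} = -1 + \frac{2 A}{3}$ ($H{\left(A \right)} = -1 + \frac{A \left(6 - 4\right)}{3} = -1 + \frac{A 2}{3} = -1 + \frac{2 A}{3}$)
$T{\left(X,q \right)} = - \frac{q}{6}$
$m{\left(N \right)} = -1 + 2 N^{2} + \frac{2 N}{3}$ ($m{\left(N \right)} = \left(N^{2} + N N\right) + \left(-1 + \frac{2 N}{3}\right) = \left(N^{2} + N^{2}\right) + \left(-1 + \frac{2 N}{3}\right) = 2 N^{2} + \left(-1 + \frac{2 N}{3}\right) = -1 + 2 N^{2} + \frac{2 N}{3}$)
$\left(T{\left(t{\left(-1 \right)},r \right)} - 852\right) m{\left(7 \right)} = \left(\left(- \frac{1}{6}\right) \left(-30\right) - 852\right) \left(-1 + 2 \cdot 7^{2} + \frac{2}{3} \cdot 7\right) = \left(5 - 852\right) \left(-1 + 2 \cdot 49 + \frac{14}{3}\right) = - 847 \left(-1 + 98 + \frac{14}{3}\right) = \left(-847\right) \frac{305}{3} = - \frac{258335}{3}$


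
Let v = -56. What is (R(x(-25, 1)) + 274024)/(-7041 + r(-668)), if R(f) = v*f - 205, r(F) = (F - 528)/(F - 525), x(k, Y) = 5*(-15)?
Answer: -331676667/8398717 ≈ -39.491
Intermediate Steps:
x(k, Y) = -75
r(F) = (-528 + F)/(-525 + F)
R(f) = -205 - 56*f (R(f) = -56*f - 205 = -205 - 56*f)
(R(x(-25, 1)) + 274024)/(-7041 + r(-668)) = ((-205 - 56*(-75)) + 274024)/(-7041 + (-528 - 668)/(-525 - 668)) = ((-205 + 4200) + 274024)/(-7041 - 1196/(-1193)) = (3995 + 274024)/(-7041 - 1/1193*(-1196)) = 278019/(-7041 + 1196/1193) = 278019/(-8398717/1193) = 278019*(-1193/8398717) = -331676667/8398717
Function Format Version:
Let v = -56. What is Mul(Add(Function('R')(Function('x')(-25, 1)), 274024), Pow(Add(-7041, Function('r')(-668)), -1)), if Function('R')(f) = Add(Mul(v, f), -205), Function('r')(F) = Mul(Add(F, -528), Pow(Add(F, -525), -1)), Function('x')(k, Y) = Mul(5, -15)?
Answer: Rational(-331676667, 8398717) ≈ -39.491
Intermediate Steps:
Function('x')(k, Y) = -75
Function('r')(F) = Mul(Pow(Add(-525, F), -1), Add(-528, F)) (Function('r')(F) = Mul(Add(-528, F), Pow(Add(-525, F), -1)) = Mul(Pow(Add(-525, F), -1), Add(-528, F)))
Function('R')(f) = Add(-205, Mul(-56, f)) (Function('R')(f) = Add(Mul(-56, f), -205) = Add(-205, Mul(-56, f)))
Mul(Add(Function('R')(Function('x')(-25, 1)), 274024), Pow(Add(-7041, Function('r')(-668)), -1)) = Mul(Add(Add(-205, Mul(-56, -75)), 274024), Pow(Add(-7041, Mul(Pow(Add(-525, -668), -1), Add(-528, -668))), -1)) = Mul(Add(Add(-205, 4200), 274024), Pow(Add(-7041, Mul(Pow(-1193, -1), -1196)), -1)) = Mul(Add(3995, 274024), Pow(Add(-7041, Mul(Rational(-1, 1193), -1196)), -1)) = Mul(278019, Pow(Add(-7041, Rational(1196, 1193)), -1)) = Mul(278019, Pow(Rational(-8398717, 1193), -1)) = Mul(278019, Rational(-1193, 8398717)) = Rational(-331676667, 8398717)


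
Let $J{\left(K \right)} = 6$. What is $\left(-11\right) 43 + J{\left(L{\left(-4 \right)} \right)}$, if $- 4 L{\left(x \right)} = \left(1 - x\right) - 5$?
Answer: $-467$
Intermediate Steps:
$L{\left(x \right)} = 1 + \frac{x}{4}$ ($L{\left(x \right)} = - \frac{\left(1 - x\right) - 5}{4} = - \frac{-4 - x}{4} = 1 + \frac{x}{4}$)
$\left(-11\right) 43 + J{\left(L{\left(-4 \right)} \right)} = \left(-11\right) 43 + 6 = -473 + 6 = -467$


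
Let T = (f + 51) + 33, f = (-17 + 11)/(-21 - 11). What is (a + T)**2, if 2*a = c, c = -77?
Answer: 534361/256 ≈ 2087.3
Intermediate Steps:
f = 3/16 (f = -6/(-32) = -6*(-1/32) = 3/16 ≈ 0.18750)
a = -77/2 (a = (1/2)*(-77) = -77/2 ≈ -38.500)
T = 1347/16 (T = (3/16 + 51) + 33 = 819/16 + 33 = 1347/16 ≈ 84.188)
(a + T)**2 = (-77/2 + 1347/16)**2 = (731/16)**2 = 534361/256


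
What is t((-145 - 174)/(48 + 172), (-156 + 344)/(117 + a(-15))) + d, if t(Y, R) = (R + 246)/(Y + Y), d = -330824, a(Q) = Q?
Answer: -489415096/1479 ≈ -3.3091e+5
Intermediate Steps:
t(Y, R) = (246 + R)/(2*Y) (t(Y, R) = (246 + R)/((2*Y)) = (246 + R)*(1/(2*Y)) = (246 + R)/(2*Y))
t((-145 - 174)/(48 + 172), (-156 + 344)/(117 + a(-15))) + d = (246 + (-156 + 344)/(117 - 15))/(2*(((-145 - 174)/(48 + 172)))) - 330824 = (246 + 188/102)/(2*((-319/220))) - 330824 = (246 + 188*(1/102))/(2*((-319*1/220))) - 330824 = (246 + 94/51)/(2*(-29/20)) - 330824 = (½)*(-20/29)*(12640/51) - 330824 = -126400/1479 - 330824 = -489415096/1479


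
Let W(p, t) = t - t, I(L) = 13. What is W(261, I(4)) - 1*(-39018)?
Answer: 39018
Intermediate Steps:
W(p, t) = 0
W(261, I(4)) - 1*(-39018) = 0 - 1*(-39018) = 0 + 39018 = 39018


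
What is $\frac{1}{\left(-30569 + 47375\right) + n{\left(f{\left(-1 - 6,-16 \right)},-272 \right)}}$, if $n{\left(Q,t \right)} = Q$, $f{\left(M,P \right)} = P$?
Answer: $\frac{1}{16790} \approx 5.9559 \cdot 10^{-5}$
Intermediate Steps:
$\frac{1}{\left(-30569 + 47375\right) + n{\left(f{\left(-1 - 6,-16 \right)},-272 \right)}} = \frac{1}{\left(-30569 + 47375\right) - 16} = \frac{1}{16806 - 16} = \frac{1}{16790}$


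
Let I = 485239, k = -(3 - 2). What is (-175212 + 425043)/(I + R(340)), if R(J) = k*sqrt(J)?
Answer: 13469749401/26161876309 + 55518*sqrt(85)/26161876309 ≈ 0.51488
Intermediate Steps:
k = -1 (k = -1*1 = -1)
R(J) = -sqrt(J)
(-175212 + 425043)/(I + R(340)) = (-175212 + 425043)/(485239 - sqrt(340)) = 249831/(485239 - 2*sqrt(85))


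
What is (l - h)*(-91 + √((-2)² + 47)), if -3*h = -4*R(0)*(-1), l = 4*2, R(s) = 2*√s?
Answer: -728 + 8*√51 ≈ -670.87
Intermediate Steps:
l = 8
h = 0 (h = -(-8*√0)*(-1)/3 = -(-8*0)*(-1)/3 = -(-4*0)*(-1)/3 = -0*(-1) = -⅓*0 = 0)
(l - h)*(-91 + √((-2)² + 47)) = (8 - 1*0)*(-91 + √((-2)² + 47)) = (8 + 0)*(-91 + √(4 + 47)) = 8*(-91 + √51) = -728 + 8*√51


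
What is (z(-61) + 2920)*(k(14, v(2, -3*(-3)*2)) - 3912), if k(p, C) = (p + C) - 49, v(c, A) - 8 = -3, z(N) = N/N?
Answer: -11514582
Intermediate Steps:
z(N) = 1
v(c, A) = 5 (v(c, A) = 8 - 3 = 5)
k(p, C) = -49 + C + p (k(p, C) = (C + p) - 49 = -49 + C + p)
(z(-61) + 2920)*(k(14, v(2, -3*(-3)*2)) - 3912) = (1 + 2920)*((-49 + 5 + 14) - 3912) = 2921*(-30 - 3912) = 2921*(-3942) = -11514582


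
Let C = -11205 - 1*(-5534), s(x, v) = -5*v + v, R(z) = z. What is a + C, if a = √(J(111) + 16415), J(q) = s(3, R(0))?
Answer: -5671 + 7*√335 ≈ -5542.9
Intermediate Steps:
s(x, v) = -4*v
J(q) = 0 (J(q) = -4*0 = 0)
a = 7*√335 (a = √(0 + 16415) = √16415 = 7*√335 ≈ 128.12)
C = -5671 (C = -11205 + 5534 = -5671)
a + C = 7*√335 - 5671 = -5671 + 7*√335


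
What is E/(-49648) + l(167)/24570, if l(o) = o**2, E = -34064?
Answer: 138849097/76240710 ≈ 1.8212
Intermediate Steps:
E/(-49648) + l(167)/24570 = -34064/(-49648) + 167**2/24570 = -34064*(-1/49648) + 27889*(1/24570) = 2129/3103 + 27889/24570 = 138849097/76240710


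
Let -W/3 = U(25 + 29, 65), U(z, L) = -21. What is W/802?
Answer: 63/802 ≈ 0.078554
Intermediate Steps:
W = 63 (W = -3*(-21) = 63)
W/802 = 63/802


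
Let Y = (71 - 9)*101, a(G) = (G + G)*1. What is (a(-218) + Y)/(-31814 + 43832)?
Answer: 971/2003 ≈ 0.48477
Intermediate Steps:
a(G) = 2*G (a(G) = (2*G)*1 = 2*G)
Y = 6262 (Y = 62*101 = 6262)
(a(-218) + Y)/(-31814 + 43832) = (2*(-218) + 6262)/(-31814 + 43832) = (-436 + 6262)/12018 = 5826*(1/12018) = 971/2003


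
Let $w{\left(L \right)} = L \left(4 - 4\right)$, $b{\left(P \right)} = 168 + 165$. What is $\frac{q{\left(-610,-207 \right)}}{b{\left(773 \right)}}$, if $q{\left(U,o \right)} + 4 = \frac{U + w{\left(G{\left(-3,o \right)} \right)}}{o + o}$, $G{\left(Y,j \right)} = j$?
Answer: $- \frac{523}{68931} \approx -0.0075873$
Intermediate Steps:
$b{\left(P \right)} = 333$
$w{\left(L \right)} = 0$ ($w{\left(L \right)} = L 0 = 0$)
$q{\left(U,o \right)} = -4 + \frac{U}{2 o}$ ($q{\left(U,o \right)} = -4 + \frac{U + 0}{o + o} = -4 + \frac{U}{2 o}$)
$\frac{q{\left(-610,-207 \right)}}{b{\left(773 \right)}} = \frac{-4 + \frac{1}{2} \left(-610\right) \frac{1}{-207}}{333} = \left(-4 + \frac{1}{2} \left(-610\right) \left(- \frac{1}{207}\right)\right) \frac{1}{333} = \left(-4 + \frac{305}{207}\right) \frac{1}{333} = \left(- \frac{523}{207}\right) \frac{1}{333} = - \frac{523}{68931}$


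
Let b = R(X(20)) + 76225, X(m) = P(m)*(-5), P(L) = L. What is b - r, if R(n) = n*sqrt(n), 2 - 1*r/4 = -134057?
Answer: -460011 - 1000*I ≈ -4.6001e+5 - 1000.0*I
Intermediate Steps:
r = 536236 (r = 8 - 4*(-134057) = 8 + 536228 = 536236)
X(m) = -5*m (X(m) = m*(-5) = -5*m)
R(n) = n**(3/2)
b = 76225 - 1000*I (b = (-5*20)**(3/2) + 76225 = (-100)**(3/2) + 76225 = -1000*I + 76225 = 76225 - 1000*I ≈ 76225.0 - 1000.0*I)
b - r = (76225 - 1000*I) - 1*536236 = (76225 - 1000*I) - 536236 = -460011 - 1000*I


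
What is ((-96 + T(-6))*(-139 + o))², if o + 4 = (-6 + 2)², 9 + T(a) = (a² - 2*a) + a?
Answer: 64016001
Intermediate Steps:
T(a) = -9 + a² - a (T(a) = -9 + ((a² - 2*a) + a) = -9 + (a² - a) = -9 + a² - a)
o = 12 (o = -4 + (-6 + 2)² = -4 + (-4)² = -4 + 16 = 12)
((-96 + T(-6))*(-139 + o))² = ((-96 + (-9 + (-6)² - 1*(-6)))*(-139 + 12))² = ((-96 + (-9 + 36 + 6))*(-127))² = ((-96 + 33)*(-127))² = (-63*(-127))² = 8001² = 64016001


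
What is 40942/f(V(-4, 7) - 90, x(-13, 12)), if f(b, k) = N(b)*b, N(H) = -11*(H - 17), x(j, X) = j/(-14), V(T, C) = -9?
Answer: -1861/5742 ≈ -0.32410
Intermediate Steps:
x(j, X) = -j/14 (x(j, X) = j*(-1/14) = -j/14)
N(H) = 187 - 11*H (N(H) = -11*(-17 + H) = 187 - 11*H)
f(b, k) = b*(187 - 11*b) (f(b, k) = (187 - 11*b)*b = b*(187 - 11*b))
40942/f(V(-4, 7) - 90, x(-13, 12)) = 40942/((11*(-9 - 90)*(17 - (-9 - 90)))) = 40942/((11*(-99)*(17 - 1*(-99)))) = 40942/((11*(-99)*(17 + 99))) = 40942/((11*(-99)*116)) = 40942/(-126324) = 40942*(-1/126324) = -1861/5742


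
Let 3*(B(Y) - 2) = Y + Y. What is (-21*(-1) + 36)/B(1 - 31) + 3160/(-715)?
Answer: -6509/858 ≈ -7.5863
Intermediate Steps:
B(Y) = 2 + 2*Y/3 (B(Y) = 2 + (Y + Y)/3 = 2 + (2*Y)/3 = 2 + 2*Y/3)
(-21*(-1) + 36)/B(1 - 31) + 3160/(-715) = (-21*(-1) + 36)/(2 + 2*(1 - 31)/3) + 3160/(-715) = (21 + 36)/(2 + (⅔)*(-30)) + 3160*(-1/715) = 57/(2 - 20) - 632/143 = 57/(-18) - 632/143 = 57*(-1/18) - 632/143 = -19/6 - 632/143 = -6509/858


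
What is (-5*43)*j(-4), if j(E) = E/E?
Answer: -215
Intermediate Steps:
j(E) = 1
(-5*43)*j(-4) = -5*43*1 = -215*1 = -215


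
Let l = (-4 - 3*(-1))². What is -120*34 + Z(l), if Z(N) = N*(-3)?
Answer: -4083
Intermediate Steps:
l = 1 (l = (-4 + 3)² = (-1)² = 1)
Z(N) = -3*N
-120*34 + Z(l) = -120*34 - 3*1 = -4080 - 3 = -4083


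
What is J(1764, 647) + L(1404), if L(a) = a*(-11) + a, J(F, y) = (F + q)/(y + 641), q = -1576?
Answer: -4520833/322 ≈ -14040.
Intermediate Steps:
J(F, y) = (-1576 + F)/(641 + y) (J(F, y) = (F - 1576)/(y + 641) = (-1576 + F)/(641 + y))
L(a) = -10*a (L(a) = -11*a + a = -10*a)
J(1764, 647) + L(1404) = (-1576 + 1764)/(641 + 647) - 10*1404 = 188/1288 - 14040 = (1/1288)*188 - 14040 = 47/322 - 14040 = -4520833/322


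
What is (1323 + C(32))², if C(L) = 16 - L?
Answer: 1708249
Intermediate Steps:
(1323 + C(32))² = (1323 + (16 - 1*32))² = (1323 + (16 - 32))² = (1323 - 16)² = 1307² = 1708249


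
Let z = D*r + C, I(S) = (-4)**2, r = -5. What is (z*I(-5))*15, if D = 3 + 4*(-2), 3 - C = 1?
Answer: 6480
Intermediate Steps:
C = 2 (C = 3 - 1*1 = 3 - 1 = 2)
I(S) = 16
D = -5 (D = 3 - 8 = -5)
z = 27 (z = -5*(-5) + 2 = 25 + 2 = 27)
(z*I(-5))*15 = (27*16)*15 = 432*15 = 6480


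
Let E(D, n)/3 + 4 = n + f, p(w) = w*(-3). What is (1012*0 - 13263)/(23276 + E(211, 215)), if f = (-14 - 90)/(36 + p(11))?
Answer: -4421/7935 ≈ -0.55715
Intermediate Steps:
p(w) = -3*w
f = -104/3 (f = (-14 - 90)/(36 - 3*11) = -104/(36 - 33) = -104/3 ≈ -34.667)
E(D, n) = -116 + 3*n (E(D, n) = -12 + 3*(n - 104/3) = -12 + 3*(-104/3 + n) = -12 + (-104 + 3*n) = -116 + 3*n)
(1012*0 - 13263)/(23276 + E(211, 215)) = (1012*0 - 13263)/(23276 + (-116 + 3*215)) = (0 - 13263)/(23276 + (-116 + 645)) = -13263/(23276 + 529) = -13263/23805 = -13263*1/23805 = -4421/7935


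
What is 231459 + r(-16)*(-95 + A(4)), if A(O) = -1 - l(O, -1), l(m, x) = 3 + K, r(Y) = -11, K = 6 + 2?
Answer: 232636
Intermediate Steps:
K = 8
l(m, x) = 11 (l(m, x) = 3 + 8 = 11)
A(O) = -12 (A(O) = -1 - 1*11 = -1 - 11 = -12)
231459 + r(-16)*(-95 + A(4)) = 231459 - 11*(-95 - 12) = 231459 - 11*(-107) = 231459 + 1177 = 232636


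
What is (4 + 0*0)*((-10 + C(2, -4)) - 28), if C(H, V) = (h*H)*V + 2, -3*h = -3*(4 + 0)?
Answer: -272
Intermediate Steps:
h = 4 (h = -(-1)*(4 + 0) = -(-1)*4 = -⅓*(-12) = 4)
C(H, V) = 2 + 4*H*V (C(H, V) = (4*H)*V + 2 = 4*H*V + 2 = 2 + 4*H*V)
(4 + 0*0)*((-10 + C(2, -4)) - 28) = (4 + 0*0)*((-10 + (2 + 4*2*(-4))) - 28) = (4 + 0)*((-10 + (2 - 32)) - 28) = 4*((-10 - 30) - 28) = 4*(-40 - 28) = 4*(-68) = -272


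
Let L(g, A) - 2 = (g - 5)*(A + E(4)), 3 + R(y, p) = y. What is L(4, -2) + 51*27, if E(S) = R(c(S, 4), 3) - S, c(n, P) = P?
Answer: 1384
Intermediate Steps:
R(y, p) = -3 + y
E(S) = 1 - S (E(S) = (-3 + 4) - S = 1 - S)
L(g, A) = 2 + (-5 + g)*(-3 + A) (L(g, A) = 2 + (g - 5)*(A + (1 - 1*4)) = 2 + (-5 + g)*(A + (1 - 4)) = 2 + (-5 + g)*(A - 3) = 2 + (-5 + g)*(-3 + A))
L(4, -2) + 51*27 = (17 - 5*(-2) - 3*4 - 2*4) + 51*27 = (17 + 10 - 12 - 8) + 1377 = 7 + 1377 = 1384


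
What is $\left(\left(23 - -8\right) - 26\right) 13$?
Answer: $65$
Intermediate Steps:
$\left(\left(23 - -8\right) - 26\right) 13 = \left(\left(23 + 8\right) - 26\right) 13 = \left(31 - 26\right) 13 = 5 \cdot 13 = 65$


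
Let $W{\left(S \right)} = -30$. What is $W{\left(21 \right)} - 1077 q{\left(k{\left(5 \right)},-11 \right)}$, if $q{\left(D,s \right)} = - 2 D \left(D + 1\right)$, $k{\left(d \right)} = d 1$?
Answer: $64590$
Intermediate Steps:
$k{\left(d \right)} = d$
$q{\left(D,s \right)} = - 2 D \left(1 + D\right)$
$W{\left(21 \right)} - 1077 q{\left(k{\left(5 \right)},-11 \right)} = -30 - 1077 \left(\left(-2\right) 5 \left(1 + 5\right)\right) = -30 - 1077 \left(\left(-2\right) 5 \cdot 6\right) = -30 - -64620 = -30 + 64620 = 64590$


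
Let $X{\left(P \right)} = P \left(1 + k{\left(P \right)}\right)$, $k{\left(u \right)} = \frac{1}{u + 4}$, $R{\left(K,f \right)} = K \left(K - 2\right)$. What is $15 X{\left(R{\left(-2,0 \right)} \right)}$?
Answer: $130$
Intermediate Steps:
$R{\left(K,f \right)} = K \left(-2 + K\right)$
$k{\left(u \right)} = \frac{1}{4 + u}$
$X{\left(P \right)} = P \left(1 + \frac{1}{4 + P}\right)$
$15 X{\left(R{\left(-2,0 \right)} \right)} = 15 \frac{- 2 \left(-2 - 2\right) \left(5 - 2 \left(-2 - 2\right)\right)}{4 - 2 \left(-2 - 2\right)} = 15 \frac{\left(-2\right) \left(-4\right) \left(5 - -8\right)}{4 - -8} = 15 \frac{8 \left(5 + 8\right)}{4 + 8} = 15 \cdot 8 \cdot \frac{1}{12} \cdot 13 = 15 \cdot \frac{26}{3} = 130$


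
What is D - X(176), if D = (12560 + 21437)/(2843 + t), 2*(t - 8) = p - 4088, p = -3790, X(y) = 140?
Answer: -186317/1088 ≈ -171.25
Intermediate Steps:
t = -3931 (t = 8 + (-3790 - 4088)/2 = 8 + (½)*(-7878) = 8 - 3939 = -3931)
D = -33997/1088 (D = (12560 + 21437)/(2843 - 3931) = 33997/(-1088) = 33997*(-1/1088) = -33997/1088 ≈ -31.247)
D - X(176) = -33997/1088 - 1*140 = -33997/1088 - 140 = -186317/1088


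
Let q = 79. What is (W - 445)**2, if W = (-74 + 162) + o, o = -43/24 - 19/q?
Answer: 463386525625/3594816 ≈ 1.2890e+5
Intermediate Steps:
o = -3853/1896 (o = -43/24 - 19/79 = -3853/1896 ≈ -2.0322)
W = 162995/1896 (W = (-74 + 162) - 3853/1896 = 88 - 3853/1896 = 162995/1896 ≈ 85.968)
(W - 445)**2 = (162995/1896 - 445)**2 = (-680725/1896)**2 = 463386525625/3594816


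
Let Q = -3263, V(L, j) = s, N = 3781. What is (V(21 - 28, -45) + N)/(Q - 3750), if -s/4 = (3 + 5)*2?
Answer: -3717/7013 ≈ -0.53002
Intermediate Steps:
s = -64 (s = -4*(3 + 5)*2 = -32*2 = -4*16 = -64)
V(L, j) = -64
(V(21 - 28, -45) + N)/(Q - 3750) = (-64 + 3781)/(-3263 - 3750) = 3717/(-7013) = 3717*(-1/7013) = -3717/7013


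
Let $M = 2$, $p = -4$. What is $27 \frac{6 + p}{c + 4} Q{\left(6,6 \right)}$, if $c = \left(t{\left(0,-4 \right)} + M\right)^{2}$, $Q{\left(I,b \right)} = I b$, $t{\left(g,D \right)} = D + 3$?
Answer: $\frac{1944}{5} \approx 388.8$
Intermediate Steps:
$t{\left(g,D \right)} = 3 + D$
$c = 1$ ($c = \left(\left(3 - 4\right) + 2\right)^{2} = \left(-1 + 2\right)^{2} = 1^{2} = 1$)
$27 \frac{6 + p}{c + 4} Q{\left(6,6 \right)} = 27 \frac{6 - 4}{1 + 4} \cdot 6 \cdot 6 = 27 \cdot \frac{2}{5} \cdot 36 = 27 \cdot \frac{72}{5} = \frac{1944}{5}$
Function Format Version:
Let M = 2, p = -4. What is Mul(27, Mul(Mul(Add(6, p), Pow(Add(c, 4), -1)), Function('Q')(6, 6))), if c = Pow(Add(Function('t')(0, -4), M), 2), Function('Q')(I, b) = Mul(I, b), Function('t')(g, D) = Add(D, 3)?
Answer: Rational(1944, 5) ≈ 388.80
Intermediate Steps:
Function('t')(g, D) = Add(3, D)
c = 1 (c = Pow(Add(Add(3, -4), 2), 2) = Pow(Add(-1, 2), 2) = Pow(1, 2) = 1)
Mul(27, Mul(Mul(Add(6, p), Pow(Add(c, 4), -1)), Function('Q')(6, 6))) = Mul(27, Mul(Mul(Add(6, -4), Pow(Add(1, 4), -1)), Mul(6, 6))) = Mul(27, Mul(Mul(2, Pow(5, -1)), 36)) = Mul(27, Mul(Mul(2, Rational(1, 5)), 36)) = Mul(27, Mul(Rational(2, 5), 36)) = Mul(27, Rational(72, 5)) = Rational(1944, 5)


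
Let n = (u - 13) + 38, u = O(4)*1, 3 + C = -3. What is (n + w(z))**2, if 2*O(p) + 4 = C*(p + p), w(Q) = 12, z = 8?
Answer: 121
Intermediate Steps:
C = -6 (C = -3 - 3 = -6)
O(p) = -2 - 6*p (O(p) = -2 + (-6*(p + p))/2 = -2 + (-12*p)/2 = -2 - 6*p)
u = -26 (u = (-2 - 6*4)*1 = (-2 - 24)*1 = -26*1 = -26)
n = -1 (n = (-26 - 13) + 38 = -39 + 38 = -1)
(n + w(z))**2 = (-1 + 12)**2 = 11**2 = 121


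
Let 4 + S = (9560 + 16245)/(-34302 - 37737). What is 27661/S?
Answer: -1992670779/313961 ≈ -6346.9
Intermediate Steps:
S = -313961/72039 (S = -4 + (9560 + 16245)/(-34302 - 37737) = -4 + 25805/(-72039) = -4 + 25805*(-1/72039) = -4 - 25805/72039 = -313961/72039 ≈ -4.3582)
27661/S = 27661/(-313961/72039) = 27661*(-72039/313961) = -1992670779/313961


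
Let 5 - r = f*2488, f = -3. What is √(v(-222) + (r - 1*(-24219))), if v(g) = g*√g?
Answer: √(31688 - 222*I*√222) ≈ 178.25 - 9.2782*I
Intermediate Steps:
r = 7469 (r = 5 - (-3)*2488 = 5 - 1*(-7464) = 5 + 7464 = 7469)
v(g) = g^(3/2)
√(v(-222) + (r - 1*(-24219))) = √((-222)^(3/2) + (7469 - 1*(-24219))) = √(-222*I*√222 + (7469 + 24219)) = √(-222*I*√222 + 31688) = √(31688 - 222*I*√222)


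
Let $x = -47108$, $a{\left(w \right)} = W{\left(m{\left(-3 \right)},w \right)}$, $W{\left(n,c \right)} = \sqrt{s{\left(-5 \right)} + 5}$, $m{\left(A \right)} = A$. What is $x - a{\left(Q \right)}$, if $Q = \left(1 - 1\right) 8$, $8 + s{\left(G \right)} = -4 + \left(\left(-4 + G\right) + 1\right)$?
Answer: $-47108 - i \sqrt{15} \approx -47108.0 - 3.873 i$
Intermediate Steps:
$s{\left(G \right)} = -15 + G$ ($s{\left(G \right)} = -8 + \left(-4 + \left(\left(-4 + G\right) + 1\right)\right) = -8 + \left(-4 + \left(-3 + G\right)\right) = -8 + \left(-7 + G\right) = -15 + G$)
$Q = 0$ ($Q = 0 \cdot 8 = 0$)
$W{\left(n,c \right)} = i \sqrt{15}$ ($W{\left(n,c \right)} = \sqrt{\left(-15 - 5\right) + 5} = \sqrt{-20 + 5} = \sqrt{-15} = i \sqrt{15}$)
$a{\left(w \right)} = i \sqrt{15}$
$x - a{\left(Q \right)} = -47108 - i \sqrt{15}$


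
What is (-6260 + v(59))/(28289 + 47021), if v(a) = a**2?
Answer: -2779/75310 ≈ -0.036901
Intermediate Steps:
(-6260 + v(59))/(28289 + 47021) = (-6260 + 59**2)/(28289 + 47021) = (-6260 + 3481)/75310 = -2779*1/75310 = -2779/75310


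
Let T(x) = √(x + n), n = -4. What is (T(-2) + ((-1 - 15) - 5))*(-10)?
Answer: 210 - 10*I*√6 ≈ 210.0 - 24.495*I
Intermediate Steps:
T(x) = √(-4 + x) (T(x) = √(x - 4) = √(-4 + x))
(T(-2) + ((-1 - 15) - 5))*(-10) = (√(-4 - 2) + ((-1 - 15) - 5))*(-10) = (√(-6) + (-16 - 5))*(-10) = (I*√6 - 21)*(-10) = (-21 + I*√6)*(-10) = 210 - 10*I*√6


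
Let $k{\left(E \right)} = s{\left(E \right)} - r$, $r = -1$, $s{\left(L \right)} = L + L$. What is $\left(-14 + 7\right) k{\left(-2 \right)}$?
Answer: $21$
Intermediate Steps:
$s{\left(L \right)} = 2 L$
$k{\left(E \right)} = 1 + 2 E$ ($k{\left(E \right)} = 2 E - -1 = 2 E + 1 = 1 + 2 E$)
$\left(-14 + 7\right) k{\left(-2 \right)} = \left(-14 + 7\right) \left(1 + 2 \left(-2\right)\right) = - 7 \left(1 - 4\right) = \left(-7\right) \left(-3\right) = 21$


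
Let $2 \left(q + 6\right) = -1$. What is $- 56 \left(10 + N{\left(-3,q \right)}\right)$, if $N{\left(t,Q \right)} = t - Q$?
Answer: $-756$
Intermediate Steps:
$q = - \frac{13}{2}$ ($q = -6 + \frac{1}{2} \left(-1\right) = -6 - \frac{1}{2} = - \frac{13}{2} \approx -6.5$)
$- 56 \left(10 + N{\left(-3,q \right)}\right) = - 56 \left(10 - - \frac{7}{2}\right) = - 56 \left(10 + \left(-3 + \frac{13}{2}\right)\right) = - 56 \left(10 + \frac{7}{2}\right) = \left(-56\right) \frac{27}{2} = -756$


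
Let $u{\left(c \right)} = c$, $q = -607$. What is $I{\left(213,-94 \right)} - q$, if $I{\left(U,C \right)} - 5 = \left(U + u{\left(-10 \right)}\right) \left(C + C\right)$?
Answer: $-37552$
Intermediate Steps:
$I{\left(U,C \right)} = 5 + 2 C \left(-10 + U\right)$ ($I{\left(U,C \right)} = 5 + \left(U - 10\right) \left(C + C\right) = 5 + \left(-10 + U\right) 2 C = 5 + 2 C \left(-10 + U\right)$)
$I{\left(213,-94 \right)} - q = \left(5 - -1880 + 2 \left(-94\right) 213\right) - -607 = \left(5 + 1880 - 40044\right) + 607 = -38159 + 607 = -37552$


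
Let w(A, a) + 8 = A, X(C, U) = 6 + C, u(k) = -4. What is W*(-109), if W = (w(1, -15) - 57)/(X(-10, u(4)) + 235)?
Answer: 6976/231 ≈ 30.199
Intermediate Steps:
w(A, a) = -8 + A
W = -64/231 (W = ((-8 + 1) - 57)/((6 - 10) + 235) = (-7 - 57)/(-4 + 235) = -64/231 ≈ -0.27706)
W*(-109) = -64/231*(-109) = 6976/231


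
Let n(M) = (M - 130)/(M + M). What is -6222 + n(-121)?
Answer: -1505473/242 ≈ -6221.0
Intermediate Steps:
n(M) = (-130 + M)/(2*M) (n(M) = (-130 + M)/((2*M)) = (-130 + M)*(1/(2*M)) = (-130 + M)/(2*M))
-6222 + n(-121) = -6222 + (½)*(-130 - 121)/(-121) = -6222 + (½)*(-1/121)*(-251) = -6222 + 251/242 = -1505473/242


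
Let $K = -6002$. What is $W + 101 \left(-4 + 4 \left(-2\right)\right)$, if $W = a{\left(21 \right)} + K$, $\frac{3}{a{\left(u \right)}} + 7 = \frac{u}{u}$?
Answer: $- \frac{14429}{2} \approx -7214.5$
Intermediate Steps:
$a{\left(u \right)} = - \frac{1}{2}$ ($a{\left(u \right)} = \frac{3}{-7 + \frac{u}{u}} = \frac{3}{-7 + 1} = \frac{3}{-6} = 3 \left(- \frac{1}{6}\right) = - \frac{1}{2}$)
$W = - \frac{12005}{2}$ ($W = - \frac{1}{2} - 6002 = - \frac{12005}{2} \approx -6002.5$)
$W + 101 \left(-4 + 4 \left(-2\right)\right) = - \frac{12005}{2} + 101 \left(-4 + 4 \left(-2\right)\right) = - \frac{12005}{2} + 101 \left(-4 - 8\right) = - \frac{12005}{2} + 101 \left(-12\right) = - \frac{12005}{2} - 1212 = - \frac{14429}{2}$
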